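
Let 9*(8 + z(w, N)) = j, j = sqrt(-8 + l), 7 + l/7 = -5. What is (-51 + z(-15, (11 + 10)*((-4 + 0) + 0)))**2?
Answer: 281869/81 - 236*I*sqrt(23)/9 ≈ 3479.9 - 125.76*I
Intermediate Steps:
l = -84 (l = -49 + 7*(-5) = -49 - 35 = -84)
j = 2*I*sqrt(23) (j = sqrt(-8 - 84) = sqrt(-92) = 2*I*sqrt(23) ≈ 9.5917*I)
z(w, N) = -8 + 2*I*sqrt(23)/9 (z(w, N) = -8 + (2*I*sqrt(23))/9 = -8 + 2*I*sqrt(23)/9)
(-51 + z(-15, (11 + 10)*((-4 + 0) + 0)))**2 = (-51 + (-8 + 2*I*sqrt(23)/9))**2 = (-59 + 2*I*sqrt(23)/9)**2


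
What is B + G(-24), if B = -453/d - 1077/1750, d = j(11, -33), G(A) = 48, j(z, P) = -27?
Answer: 1010557/15750 ≈ 64.162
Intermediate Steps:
d = -27
B = 254557/15750 (B = -453/(-27) - 1077/1750 = -453*(-1/27) - 1077*1/1750 = 151/9 - 1077/1750 = 254557/15750 ≈ 16.162)
B + G(-24) = 254557/15750 + 48 = 1010557/15750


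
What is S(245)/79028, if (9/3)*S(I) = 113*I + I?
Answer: 4655/39514 ≈ 0.11781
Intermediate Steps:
S(I) = 38*I (S(I) = (113*I + I)/3 = (114*I)/3 = 38*I)
S(245)/79028 = (38*245)/79028 = 9310*(1/79028) = 4655/39514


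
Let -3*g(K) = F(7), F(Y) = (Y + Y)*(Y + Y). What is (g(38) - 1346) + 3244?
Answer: 5498/3 ≈ 1832.7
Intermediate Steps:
F(Y) = 4*Y² (F(Y) = (2*Y)*(2*Y) = 4*Y²)
g(K) = -196/3 (g(K) = -4*7²/3 = -4*49/3 = -⅓*196 = -196/3)
(g(38) - 1346) + 3244 = (-196/3 - 1346) + 3244 = -4234/3 + 3244 = 5498/3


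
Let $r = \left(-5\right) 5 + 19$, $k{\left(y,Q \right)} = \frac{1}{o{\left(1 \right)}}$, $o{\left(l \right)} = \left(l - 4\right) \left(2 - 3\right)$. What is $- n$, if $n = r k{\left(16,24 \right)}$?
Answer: $2$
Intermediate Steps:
$o{\left(l \right)} = 4 - l$ ($o{\left(l \right)} = \left(-4 + l\right) \left(-1\right) = 4 - l$)
$k{\left(y,Q \right)} = \frac{1}{3}$ ($k{\left(y,Q \right)} = \frac{1}{4 - 1} = \frac{1}{3}$)
$r = -6$ ($r = -25 + 19 = -6$)
$n = -2$ ($n = \left(-6\right) \frac{1}{3} = -2$)
$- n = \left(-1\right) \left(-2\right) = 2$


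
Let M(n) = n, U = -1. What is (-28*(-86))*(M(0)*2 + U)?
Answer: -2408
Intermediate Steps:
(-28*(-86))*(M(0)*2 + U) = (-28*(-86))*(0*2 - 1) = 2408*(0 - 1) = 2408*(-1) = -2408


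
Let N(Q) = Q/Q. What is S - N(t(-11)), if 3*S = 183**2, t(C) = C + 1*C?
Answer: 11162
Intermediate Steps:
t(C) = 2*C (t(C) = C + C = 2*C)
S = 11163 (S = (1/3)*183**2 = (1/3)*33489 = 11163)
N(Q) = 1
S - N(t(-11)) = 11163 - 1*1 = 11163 - 1 = 11162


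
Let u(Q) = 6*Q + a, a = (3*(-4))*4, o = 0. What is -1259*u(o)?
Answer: 60432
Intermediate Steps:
a = -48 (a = -12*4 = -48)
u(Q) = -48 + 6*Q (u(Q) = 6*Q - 48 = -48 + 6*Q)
-1259*u(o) = -1259*(-48 + 6*0) = -1259*(-48 + 0) = -1259*(-48) = 60432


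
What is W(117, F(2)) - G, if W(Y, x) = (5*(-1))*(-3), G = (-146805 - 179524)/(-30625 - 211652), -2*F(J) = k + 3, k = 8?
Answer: 3307826/242277 ≈ 13.653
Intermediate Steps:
F(J) = -11/2 (F(J) = -(8 + 3)/2 = -1/2*11 = -11/2)
G = 326329/242277 (G = -326329/(-242277) = -326329*(-1/242277) = 326329/242277 ≈ 1.3469)
W(Y, x) = 15 (W(Y, x) = -5*(-3) = 15)
W(117, F(2)) - G = 15 - 1*326329/242277 = 15 - 326329/242277 = 3307826/242277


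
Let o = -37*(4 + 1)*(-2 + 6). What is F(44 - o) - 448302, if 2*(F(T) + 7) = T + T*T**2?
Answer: 240497235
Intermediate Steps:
o = -740 (o = -185*4 = -37*20 = -740)
F(T) = -7 + T/2 + T**3/2 (F(T) = -7 + (T + T*T**2)/2 = -7 + (T + T**3)/2 = -7 + (T/2 + T**3/2) = -7 + T/2 + T**3/2)
F(44 - o) - 448302 = (-7 + (44 - 1*(-740))/2 + (44 - 1*(-740))**3/2) - 448302 = (-7 + (44 + 740)/2 + (44 + 740)**3/2) - 448302 = (-7 + (1/2)*784 + (1/2)*784**3) - 448302 = (-7 + 392 + (1/2)*481890304) - 448302 = (-7 + 392 + 240945152) - 448302 = 240945537 - 448302 = 240497235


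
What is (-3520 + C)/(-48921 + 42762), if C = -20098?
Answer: 23618/6159 ≈ 3.8347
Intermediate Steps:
(-3520 + C)/(-48921 + 42762) = (-3520 - 20098)/(-48921 + 42762) = -23618/(-6159) = -23618*(-1/6159) = 23618/6159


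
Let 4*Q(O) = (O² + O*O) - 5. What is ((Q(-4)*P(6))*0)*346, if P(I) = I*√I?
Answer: 0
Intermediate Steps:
P(I) = I^(3/2)
Q(O) = -5/4 + O²/2 (Q(O) = ((O² + O*O) - 5)/4 = ((O² + O²) - 5)/4 = (2*O² - 5)/4 = (-5 + 2*O²)/4 = -5/4 + O²/2)
((Q(-4)*P(6))*0)*346 = (((-5/4 + (½)*(-4)²)*6^(3/2))*0)*346 = (((-5/4 + (½)*16)*(6*√6))*0)*346 = (((-5/4 + 8)*(6*√6))*0)*346 = ((27*(6*√6)/4)*0)*346 = ((81*√6/2)*0)*346 = 0*346 = 0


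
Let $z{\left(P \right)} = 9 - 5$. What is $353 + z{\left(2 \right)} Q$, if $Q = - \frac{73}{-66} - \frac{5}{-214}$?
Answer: $\frac{1262395}{3531} \approx 357.52$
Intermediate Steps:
$z{\left(P \right)} = 4$
$Q = \frac{3988}{3531}$ ($Q = \left(-73\right) \left(- \frac{1}{66}\right) - - \frac{5}{214} = \frac{73}{66} + \frac{5}{214} = \frac{3988}{3531} \approx 1.1294$)
$353 + z{\left(2 \right)} Q = 353 + 4 \cdot \frac{3988}{3531} = 353 + \frac{15952}{3531} = \frac{1262395}{3531}$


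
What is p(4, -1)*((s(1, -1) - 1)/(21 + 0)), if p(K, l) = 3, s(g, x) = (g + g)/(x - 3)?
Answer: -3/14 ≈ -0.21429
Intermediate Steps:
s(g, x) = 2*g/(-3 + x) (s(g, x) = (2*g)/(-3 + x) = 2*g/(-3 + x))
p(4, -1)*((s(1, -1) - 1)/(21 + 0)) = 3*((2*1/(-3 - 1) - 1)/(21 + 0)) = 3*((2*1/(-4) - 1)/21) = 3*((2*1*(-¼) - 1)*(1/21)) = 3*((-½ - 1)*(1/21)) = 3*(-3/2*1/21) = 3*(-1/14) = -3/14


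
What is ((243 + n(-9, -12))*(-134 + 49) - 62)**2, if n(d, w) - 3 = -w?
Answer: 483648064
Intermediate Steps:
n(d, w) = 3 - w
((243 + n(-9, -12))*(-134 + 49) - 62)**2 = ((243 + (3 - 1*(-12)))*(-134 + 49) - 62)**2 = ((243 + (3 + 12))*(-85) - 62)**2 = ((243 + 15)*(-85) - 62)**2 = (258*(-85) - 62)**2 = (-21930 - 62)**2 = (-21992)**2 = 483648064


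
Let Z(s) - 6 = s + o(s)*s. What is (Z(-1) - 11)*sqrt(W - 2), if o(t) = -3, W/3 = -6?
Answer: -6*I*sqrt(5) ≈ -13.416*I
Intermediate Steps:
W = -18 (W = 3*(-6) = -18)
Z(s) = 6 - 2*s (Z(s) = 6 + (s - 3*s) = 6 - 2*s)
(Z(-1) - 11)*sqrt(W - 2) = ((6 - 2*(-1)) - 11)*sqrt(-18 - 2) = ((6 + 2) - 11)*sqrt(-20) = (8 - 11)*(2*I*sqrt(5)) = -6*I*sqrt(5)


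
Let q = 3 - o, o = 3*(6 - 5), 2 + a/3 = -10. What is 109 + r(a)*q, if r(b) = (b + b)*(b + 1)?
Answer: 109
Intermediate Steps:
a = -36 (a = -6 + 3*(-10) = -6 - 30 = -36)
r(b) = 2*b*(1 + b) (r(b) = (2*b)*(1 + b) = 2*b*(1 + b))
o = 3 (o = 3*1 = 3)
q = 0 (q = 3 - 1*3 = 3 - 3 = 0)
109 + r(a)*q = 109 + (2*(-36)*(1 - 36))*0 = 109 + (2*(-36)*(-35))*0 = 109 + 2520*0 = 109 + 0 = 109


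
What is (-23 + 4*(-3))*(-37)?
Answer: 1295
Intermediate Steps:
(-23 + 4*(-3))*(-37) = (-23 - 12)*(-37) = -35*(-37) = 1295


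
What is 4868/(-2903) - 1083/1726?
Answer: -11546117/5010578 ≈ -2.3043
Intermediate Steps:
4868/(-2903) - 1083/1726 = 4868*(-1/2903) - 1083*1/1726 = -4868/2903 - 1083/1726 = -11546117/5010578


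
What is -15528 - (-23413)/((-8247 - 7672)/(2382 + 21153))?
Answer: -798215187/15919 ≈ -50142.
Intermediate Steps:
-15528 - (-23413)/((-8247 - 7672)/(2382 + 21153)) = -15528 - (-23413)/((-15919/23535)) = -15528 - (-23413)/((-15919*1/23535)) = -15528 - (-23413)/(-15919/23535) = -15528 - (-23413)*(-23535)/15919 = -15528 - 1*551024955/15919 = -15528 - 551024955/15919 = -798215187/15919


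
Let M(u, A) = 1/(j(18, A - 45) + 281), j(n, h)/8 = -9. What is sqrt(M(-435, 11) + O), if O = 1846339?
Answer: 2*sqrt(20162483517)/209 ≈ 1358.8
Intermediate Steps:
j(n, h) = -72 (j(n, h) = 8*(-9) = -72)
M(u, A) = 1/209 (M(u, A) = 1/(-72 + 281) = 1/209)
sqrt(M(-435, 11) + O) = sqrt(1/209 + 1846339) = sqrt(385884852/209) = 2*sqrt(20162483517)/209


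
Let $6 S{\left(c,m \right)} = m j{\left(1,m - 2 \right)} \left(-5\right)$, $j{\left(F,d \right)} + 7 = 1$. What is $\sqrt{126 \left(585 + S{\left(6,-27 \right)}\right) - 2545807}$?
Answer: $i \sqrt{2489107} \approx 1577.7 i$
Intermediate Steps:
$j{\left(F,d \right)} = -6$ ($j{\left(F,d \right)} = -7 + 1 = -6$)
$S{\left(c,m \right)} = 5 m$ ($S{\left(c,m \right)} = \frac{m \left(-6\right) \left(-5\right)}{6} = \frac{- 6 m \left(-5\right)}{6} = \frac{30 m}{6} = 5 m$)
$\sqrt{126 \left(585 + S{\left(6,-27 \right)}\right) - 2545807} = \sqrt{126 \left(585 + 5 \left(-27\right)\right) - 2545807} = \sqrt{126 \left(585 - 135\right) - 2545807} = \sqrt{126 \cdot 450 - 2545807} = \sqrt{56700 - 2545807} = \sqrt{-2489107} = i \sqrt{2489107}$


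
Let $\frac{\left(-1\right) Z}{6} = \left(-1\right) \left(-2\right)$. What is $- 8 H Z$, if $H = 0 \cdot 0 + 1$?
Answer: $96$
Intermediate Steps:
$Z = -12$ ($Z = - 6 \left(\left(-1\right) \left(-2\right)\right) = \left(-6\right) 2 = -12$)
$H = 1$ ($H = 0 + 1 = 1$)
$- 8 H Z = \left(-8\right) 1 \left(-12\right) = \left(-8\right) \left(-12\right) = 96$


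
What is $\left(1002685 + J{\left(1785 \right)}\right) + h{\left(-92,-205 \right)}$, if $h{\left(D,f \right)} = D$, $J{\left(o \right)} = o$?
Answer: $1004378$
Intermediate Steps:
$\left(1002685 + J{\left(1785 \right)}\right) + h{\left(-92,-205 \right)} = \left(1002685 + 1785\right) - 92 = 1004470 - 92 = 1004378$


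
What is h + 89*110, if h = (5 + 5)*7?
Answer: 9860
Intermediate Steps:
h = 70 (h = 10*7 = 70)
h + 89*110 = 70 + 89*110 = 70 + 9790 = 9860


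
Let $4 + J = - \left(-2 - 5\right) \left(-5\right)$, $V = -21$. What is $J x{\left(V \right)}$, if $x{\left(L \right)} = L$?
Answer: $819$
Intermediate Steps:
$J = -39$ ($J = -4 - \left(-2 - 5\right) \left(-5\right) = -4 - \left(-7\right) \left(-5\right) = -4 - 35 = -39$)
$J x{\left(V \right)} = \left(-39\right) \left(-21\right) = 819$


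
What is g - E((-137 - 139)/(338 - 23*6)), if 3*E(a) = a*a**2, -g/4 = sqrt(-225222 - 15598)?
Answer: 109503/125000 - 8*I*sqrt(60205) ≈ 0.87602 - 1962.9*I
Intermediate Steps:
g = -8*I*sqrt(60205) (g = -4*sqrt(-225222 - 15598) = -8*I*sqrt(60205) ≈ -1962.9*I)
E(a) = a**3/3 (E(a) = (a*a**2)/3 = a**3/3)
g - E((-137 - 139)/(338 - 23*6)) = -8*I*sqrt(60205) - ((-137 - 139)/(338 - 23*6))**3/3 = -8*I*sqrt(60205) - (-276/(338 - 138))**3/3 = -8*I*sqrt(60205) - (-276/200)**3/3 = -8*I*sqrt(60205) - (-276*1/200)**3/3 = -8*I*sqrt(60205) - (-69/50)**3/3 = -8*I*sqrt(60205) - (-328509)/(3*125000) = -8*I*sqrt(60205) - 1*(-109503/125000) = -8*I*sqrt(60205) + 109503/125000 = 109503/125000 - 8*I*sqrt(60205)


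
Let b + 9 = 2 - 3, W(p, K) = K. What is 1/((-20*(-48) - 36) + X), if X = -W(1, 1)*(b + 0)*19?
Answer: 1/1114 ≈ 0.00089767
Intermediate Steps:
b = -10 (b = -9 + (2 - 3) = -9 - 1 = -10)
X = 190 (X = -(-10 + 0)*19 = -(-10)*19 = -1*(-10)*19 = 10*19 = 190)
1/((-20*(-48) - 36) + X) = 1/((-20*(-48) - 36) + 190) = 1/((960 - 36) + 190) = 1/(924 + 190) = 1/1114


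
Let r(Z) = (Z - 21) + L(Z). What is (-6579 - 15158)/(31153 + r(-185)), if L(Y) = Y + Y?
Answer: -21737/30577 ≈ -0.71089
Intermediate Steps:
L(Y) = 2*Y
r(Z) = -21 + 3*Z (r(Z) = (Z - 21) + 2*Z = (-21 + Z) + 2*Z = -21 + 3*Z)
(-6579 - 15158)/(31153 + r(-185)) = (-6579 - 15158)/(31153 + (-21 + 3*(-185))) = -21737/(31153 + (-21 - 555)) = -21737/(31153 - 576) = -21737/30577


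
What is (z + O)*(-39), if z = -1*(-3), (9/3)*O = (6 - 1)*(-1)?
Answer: -52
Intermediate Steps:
O = -5/3 (O = ((6 - 1)*(-1))/3 = (5*(-1))/3 = (⅓)*(-5) = -5/3 ≈ -1.6667)
z = 3
(z + O)*(-39) = (3 - 5/3)*(-39) = (4/3)*(-39) = -52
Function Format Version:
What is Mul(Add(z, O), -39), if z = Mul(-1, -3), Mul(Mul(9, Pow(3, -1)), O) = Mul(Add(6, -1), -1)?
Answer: -52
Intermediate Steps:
O = Rational(-5, 3) (O = Mul(Rational(1, 3), Mul(Add(6, -1), -1)) = Mul(Rational(1, 3), Mul(5, -1)) = Mul(Rational(1, 3), -5) = Rational(-5, 3) ≈ -1.6667)
z = 3
Mul(Add(z, O), -39) = Mul(Add(3, Rational(-5, 3)), -39) = Mul(Rational(4, 3), -39) = -52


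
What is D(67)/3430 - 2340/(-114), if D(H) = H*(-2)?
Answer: 667577/32585 ≈ 20.487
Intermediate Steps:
D(H) = -2*H
D(67)/3430 - 2340/(-114) = -2*67/3430 - 2340/(-114) = -134*1/3430 - 2340*(-1/114) = -67/1715 + 390/19 = 667577/32585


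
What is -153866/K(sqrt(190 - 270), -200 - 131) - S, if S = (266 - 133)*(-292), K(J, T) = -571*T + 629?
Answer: 3682158407/94815 ≈ 38835.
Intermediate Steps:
K(J, T) = 629 - 571*T
S = -38836 (S = 133*(-292) = -38836)
-153866/K(sqrt(190 - 270), -200 - 131) - S = -153866/(629 - 571*(-200 - 131)) - 1*(-38836) = -153866/(629 - 571*(-331)) + 38836 = -153866/(629 + 189001) + 38836 = -153866/189630 + 38836 = -153866*1/189630 + 38836 = -76933/94815 + 38836 = 3682158407/94815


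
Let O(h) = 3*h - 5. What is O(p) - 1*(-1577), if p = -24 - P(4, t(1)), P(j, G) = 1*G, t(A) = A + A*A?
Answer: 1494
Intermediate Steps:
t(A) = A + A**2
P(j, G) = G
p = -26 (p = -24 - (1 + 1) = -24 - 2 = -26)
O(h) = -5 + 3*h
O(p) - 1*(-1577) = (-5 + 3*(-26)) - 1*(-1577) = (-5 - 78) + 1577 = -83 + 1577 = 1494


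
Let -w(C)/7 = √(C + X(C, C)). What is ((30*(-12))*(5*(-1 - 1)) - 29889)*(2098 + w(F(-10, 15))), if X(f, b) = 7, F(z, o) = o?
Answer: -55154322 + 184023*√22 ≈ -5.4291e+7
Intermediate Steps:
w(C) = -7*√(7 + C) (w(C) = -7*√(C + 7) = -7*√(7 + C))
((30*(-12))*(5*(-1 - 1)) - 29889)*(2098 + w(F(-10, 15))) = ((30*(-12))*(5*(-1 - 1)) - 29889)*(2098 - 7*√(7 + 15)) = (-1800*(-2) - 29889)*(2098 - 7*√22) = (-360*(-10) - 29889)*(2098 - 7*√22) = (3600 - 29889)*(2098 - 7*√22) = -26289*(2098 - 7*√22) = -55154322 + 184023*√22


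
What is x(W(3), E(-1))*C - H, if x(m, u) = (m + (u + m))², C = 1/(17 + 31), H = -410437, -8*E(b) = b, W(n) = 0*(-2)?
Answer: 1260862465/3072 ≈ 4.1044e+5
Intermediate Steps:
W(n) = 0
E(b) = -b/8
C = 1/48 ≈ 0.020833
x(m, u) = (u + 2*m)² (x(m, u) = (m + (m + u))² = (u + 2*m)²)
x(W(3), E(-1))*C - H = (-⅛*(-1) + 2*0)²*(1/48) - 1*(-410437) = (⅛ + 0)²*(1/48) + 410437 = (⅛)²*(1/48) + 410437 = (1/64)*(1/48) + 410437 = 1/3072 + 410437 = 1260862465/3072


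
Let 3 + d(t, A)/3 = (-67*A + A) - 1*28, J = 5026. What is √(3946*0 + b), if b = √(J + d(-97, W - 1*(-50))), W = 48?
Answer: (-14471)^(¼) ≈ 7.7555 + 7.7555*I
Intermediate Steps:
d(t, A) = -93 - 198*A (d(t, A) = -9 + 3*((-67*A + A) - 1*28) = -9 + 3*(-66*A - 28) = -9 + 3*(-28 - 66*A) = -9 + (-84 - 198*A) = -93 - 198*A)
b = I*√14471 (b = √(5026 + (-93 - 198*(48 - 1*(-50)))) = √(5026 + (-93 - 198*(48 + 50))) = √(5026 + (-93 - 198*98)) = √(5026 + (-93 - 19404)) = √(5026 - 19497) = √(-14471) = I*√14471 ≈ 120.3*I)
√(3946*0 + b) = √(3946*0 + I*√14471) = √(0 + I*√14471) = √(I*√14471) = 14471^(¼)*√I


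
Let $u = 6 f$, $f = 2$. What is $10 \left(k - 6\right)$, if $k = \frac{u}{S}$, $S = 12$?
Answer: $-50$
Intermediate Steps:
$u = 12$ ($u = 6 \cdot 2 = 12$)
$k = 1$ ($k = \frac{12}{12} = 12 \cdot \frac{1}{12} = 1$)
$10 \left(k - 6\right) = 10 \left(1 - 6\right) = 10 \left(-5\right) = -50$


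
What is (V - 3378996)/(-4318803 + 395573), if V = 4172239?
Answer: -793243/3923230 ≈ -0.20219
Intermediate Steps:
(V - 3378996)/(-4318803 + 395573) = (4172239 - 3378996)/(-4318803 + 395573) = 793243/(-3923230) = 793243*(-1/3923230) = -793243/3923230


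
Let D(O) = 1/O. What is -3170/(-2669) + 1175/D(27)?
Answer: 84677195/2669 ≈ 31726.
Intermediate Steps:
-3170/(-2669) + 1175/D(27) = -3170/(-2669) + 1175/(1/27) = -3170*(-1/2669) + 1175/(1/27) = 3170/2669 + 1175*27 = 3170/2669 + 31725 = 84677195/2669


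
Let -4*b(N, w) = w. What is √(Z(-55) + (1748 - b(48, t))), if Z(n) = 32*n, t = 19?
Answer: I*√29/2 ≈ 2.6926*I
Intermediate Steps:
b(N, w) = -w/4
√(Z(-55) + (1748 - b(48, t))) = √(32*(-55) + (1748 - (-1)*19/4)) = √(-1760 + (1748 - 1*(-19/4))) = √(-1760 + (1748 + 19/4)) = √(-1760 + 7011/4) = √(-29/4) = I*√29/2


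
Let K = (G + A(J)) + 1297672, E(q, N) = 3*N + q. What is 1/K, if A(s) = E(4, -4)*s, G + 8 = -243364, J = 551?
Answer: 1/1049892 ≈ 9.5248e-7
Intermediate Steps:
G = -243372 (G = -8 - 243364 = -243372)
E(q, N) = q + 3*N
A(s) = -8*s (A(s) = (4 + 3*(-4))*s = (4 - 12)*s = -8*s)
K = 1049892 (K = (-243372 - 8*551) + 1297672 = (-243372 - 4408) + 1297672 = -247780 + 1297672 = 1049892)
1/K = 1/1049892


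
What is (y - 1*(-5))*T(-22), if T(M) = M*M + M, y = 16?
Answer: 9702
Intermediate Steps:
T(M) = M + M² (T(M) = M² + M = M + M²)
(y - 1*(-5))*T(-22) = (16 - 1*(-5))*(-22*(1 - 22)) = (16 + 5)*(-22*(-21)) = 21*462 = 9702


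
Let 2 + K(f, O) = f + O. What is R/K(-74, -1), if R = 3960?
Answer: -360/7 ≈ -51.429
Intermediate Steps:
K(f, O) = -2 + O + f (K(f, O) = -2 + (f + O) = -2 + (O + f) = -2 + O + f)
R/K(-74, -1) = 3960/(-2 - 1 - 74) = 3960/(-77) = 3960*(-1/77) = -360/7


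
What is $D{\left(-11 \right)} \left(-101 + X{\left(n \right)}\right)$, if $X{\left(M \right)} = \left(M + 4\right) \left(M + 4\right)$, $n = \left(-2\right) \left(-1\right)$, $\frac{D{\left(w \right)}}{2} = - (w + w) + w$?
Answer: $-1430$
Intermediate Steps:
$D{\left(w \right)} = - 2 w$ ($D{\left(w \right)} = 2 \left(- (w + w) + w\right) = 2 \left(- 2 w + w\right) = 2 \left(- w\right) = - 2 w$)
$n = 2$
$X{\left(M \right)} = \left(4 + M\right)^{2}$ ($X{\left(M \right)} = \left(4 + M\right) \left(4 + M\right) = \left(4 + M\right)^{2}$)
$D{\left(-11 \right)} \left(-101 + X{\left(n \right)}\right) = \left(-2\right) \left(-11\right) \left(-101 + \left(4 + 2\right)^{2}\right) = 22 \left(-101 + 6^{2}\right) = 22 \left(-101 + 36\right) = 22 \left(-65\right) = -1430$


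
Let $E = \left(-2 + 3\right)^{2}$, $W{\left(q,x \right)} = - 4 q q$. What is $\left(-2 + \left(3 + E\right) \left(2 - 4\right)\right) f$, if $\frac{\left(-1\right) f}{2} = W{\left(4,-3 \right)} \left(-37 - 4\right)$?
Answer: $52480$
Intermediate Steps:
$W{\left(q,x \right)} = - 4 q^{2}$
$f = -5248$ ($f = - 2 - 4 \cdot 4^{2} \left(-37 - 4\right) = - 2 \left(-4\right) 16 \left(-41\right) = - 2 \left(\left(-64\right) \left(-41\right)\right) = \left(-2\right) 2624 = -5248$)
$E = 1$ ($E = 1^{2} = 1$)
$\left(-2 + \left(3 + E\right) \left(2 - 4\right)\right) f = \left(-2 + \left(3 + 1\right) \left(2 - 4\right)\right) \left(-5248\right) = \left(-2 + 4 \left(2 - 4\right)\right) \left(-5248\right) = \left(-2 + 4 \left(-2\right)\right) \left(-5248\right) = \left(-2 - 8\right) \left(-5248\right) = \left(-10\right) \left(-5248\right) = 52480$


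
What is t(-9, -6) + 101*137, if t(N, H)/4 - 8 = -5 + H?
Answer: 13825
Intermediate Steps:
t(N, H) = 12 + 4*H (t(N, H) = 32 + 4*(-5 + H) = 32 + (-20 + 4*H) = 12 + 4*H)
t(-9, -6) + 101*137 = (12 + 4*(-6)) + 101*137 = (12 - 24) + 13837 = -12 + 13837 = 13825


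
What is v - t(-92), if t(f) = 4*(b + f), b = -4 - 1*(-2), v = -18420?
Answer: -18044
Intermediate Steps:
b = -2 (b = -4 + 2 = -2)
t(f) = -8 + 4*f (t(f) = 4*(-2 + f) = -8 + 4*f)
v - t(-92) = -18420 - (-8 + 4*(-92)) = -18420 - (-8 - 368) = -18420 - 1*(-376) = -18420 + 376 = -18044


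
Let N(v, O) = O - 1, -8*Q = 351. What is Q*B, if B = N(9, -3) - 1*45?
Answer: 17199/8 ≈ 2149.9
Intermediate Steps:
Q = -351/8 (Q = -1/8*351 = -351/8 ≈ -43.875)
N(v, O) = -1 + O
B = -49 (B = (-1 - 3) - 1*45 = -4 - 45 = -49)
Q*B = -351/8*(-49) = 17199/8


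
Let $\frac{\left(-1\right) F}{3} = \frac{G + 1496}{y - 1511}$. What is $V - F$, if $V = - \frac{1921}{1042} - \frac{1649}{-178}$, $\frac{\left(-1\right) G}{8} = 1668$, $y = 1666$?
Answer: $- \frac{1594807336}{7187195} \approx -221.9$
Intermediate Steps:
$G = -13344$ ($G = \left(-8\right) 1668 = -13344$)
$F = \frac{35544}{155}$ ($F = - 3 \frac{-13344 + 1496}{1666 - 1511} = - 3 \left(- \frac{11848}{155}\right) = - 3 \left(\left(-11848\right) \frac{1}{155}\right) = \left(-3\right) \left(- \frac{11848}{155}\right) = \frac{35544}{155} \approx 229.32$)
$V = \frac{344080}{46369}$ ($V = \left(-1921\right) \frac{1}{1042} - - \frac{1649}{178} = - \frac{1921}{1042} + \frac{1649}{178} = \frac{344080}{46369} \approx 7.4205$)
$V - F = \frac{344080}{46369} - \frac{35544}{155} = - \frac{1594807336}{7187195}$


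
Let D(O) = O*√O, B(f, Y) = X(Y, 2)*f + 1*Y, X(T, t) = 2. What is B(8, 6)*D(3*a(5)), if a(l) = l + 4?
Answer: 1782*√3 ≈ 3086.5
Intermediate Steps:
a(l) = 4 + l
B(f, Y) = Y + 2*f (B(f, Y) = 2*f + 1*Y = 2*f + Y = Y + 2*f)
D(O) = O^(3/2)
B(8, 6)*D(3*a(5)) = (6 + 2*8)*(3*(4 + 5))^(3/2) = (6 + 16)*(3*9)^(3/2) = 22*27^(3/2) = 22*(81*√3) = 1782*√3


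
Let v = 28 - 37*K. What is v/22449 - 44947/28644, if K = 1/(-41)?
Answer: -1968365723/1255437876 ≈ -1.5679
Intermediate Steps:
K = -1/41 ≈ -0.024390
v = 1185/41 (v = 28 - 37*(-1/41) = 28 + 37/41 = 1185/41 ≈ 28.902)
v/22449 - 44947/28644 = (1185/41)/22449 - 44947/28644 = (1185/41)*(1/22449) - 44947*1/28644 = 395/306803 - 6421/4092 = -1968365723/1255437876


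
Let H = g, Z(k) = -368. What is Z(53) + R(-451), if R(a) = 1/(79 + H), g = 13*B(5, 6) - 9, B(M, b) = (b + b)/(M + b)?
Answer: -340757/926 ≈ -367.99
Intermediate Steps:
B(M, b) = 2*b/(M + b) (B(M, b) = (2*b)/(M + b) = 2*b/(M + b))
g = 57/11 (g = 13*(2*6/(5 + 6)) - 9 = 13*(2*6/11) - 9 = 13*(2*6*(1/11)) - 9 = 13*(12/11) - 9 = 156/11 - 9 = 57/11 ≈ 5.1818)
H = 57/11 ≈ 5.1818
R(a) = 11/926 (R(a) = 1/(79 + 57/11) = 1/(926/11) = 11/926)
Z(53) + R(-451) = -368 + 11/926 = -340757/926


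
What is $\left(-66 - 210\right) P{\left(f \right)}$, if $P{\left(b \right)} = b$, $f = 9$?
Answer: $-2484$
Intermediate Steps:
$\left(-66 - 210\right) P{\left(f \right)} = \left(-66 - 210\right) 9 = \left(-276\right) 9 = -2484$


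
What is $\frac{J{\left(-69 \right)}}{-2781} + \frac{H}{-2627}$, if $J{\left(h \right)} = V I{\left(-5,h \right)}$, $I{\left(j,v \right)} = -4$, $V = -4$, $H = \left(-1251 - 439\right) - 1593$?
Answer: $\frac{9087991}{7305687} \approx 1.244$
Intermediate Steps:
$H = -3283$ ($H = -1690 - 1593 = -3283$)
$J{\left(h \right)} = 16$ ($J{\left(h \right)} = \left(-4\right) \left(-4\right) = 16$)
$\frac{J{\left(-69 \right)}}{-2781} + \frac{H}{-2627} = \frac{16}{-2781} - \frac{3283}{-2627} = 16 \left(- \frac{1}{2781}\right) - - \frac{3283}{2627} = - \frac{16}{2781} + \frac{3283}{2627} = \frac{9087991}{7305687}$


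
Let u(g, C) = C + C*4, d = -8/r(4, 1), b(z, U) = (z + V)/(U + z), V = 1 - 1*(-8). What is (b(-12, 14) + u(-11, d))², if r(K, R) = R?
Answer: 6889/4 ≈ 1722.3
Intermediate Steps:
V = 9 (V = 1 + 8 = 9)
b(z, U) = (9 + z)/(U + z) (b(z, U) = (z + 9)/(U + z) = (9 + z)/(U + z))
d = -8 (d = -8/1 = -8*1 = -8)
u(g, C) = 5*C (u(g, C) = C + 4*C = 5*C)
(b(-12, 14) + u(-11, d))² = ((9 - 12)/(14 - 12) + 5*(-8))² = (-3/2 - 40)² = (-83/2)² = 6889/4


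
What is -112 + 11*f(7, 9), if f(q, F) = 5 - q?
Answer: -134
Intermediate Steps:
-112 + 11*f(7, 9) = -112 + 11*(5 - 1*7) = -112 + 11*(5 - 7) = -112 + 11*(-2) = -112 - 22 = -134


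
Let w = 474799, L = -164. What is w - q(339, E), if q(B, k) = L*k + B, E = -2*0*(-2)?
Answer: 474460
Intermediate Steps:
E = 0 (E = 0*(-2) = 0)
q(B, k) = B - 164*k (q(B, k) = -164*k + B = B - 164*k)
w - q(339, E) = 474799 - (339 - 164*0) = 474799 - (339 + 0) = 474799 - 1*339 = 474799 - 339 = 474460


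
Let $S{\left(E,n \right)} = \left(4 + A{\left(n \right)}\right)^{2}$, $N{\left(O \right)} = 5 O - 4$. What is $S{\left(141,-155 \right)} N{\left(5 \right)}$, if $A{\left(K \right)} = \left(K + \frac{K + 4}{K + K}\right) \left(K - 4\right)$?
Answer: $\frac{1218450374121981}{96100} \approx 1.2679 \cdot 10^{10}$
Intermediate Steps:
$N{\left(O \right)} = -4 + 5 O$
$A{\left(K \right)} = \left(-4 + K\right) \left(K + \frac{4 + K}{2 K}\right)$ ($A{\left(K \right)} = \left(K + \frac{4 + K}{2 K}\right) \left(-4 + K\right) = \left(-4 + K\right) \left(K + \frac{4 + K}{2 K}\right)$)
$S{\left(E,n \right)} = \left(4 + n^{2} - \frac{8}{n} - \frac{7 n}{2}\right)^{2}$ ($S{\left(E,n \right)} = \left(4 - \left(- n^{2} + \frac{8}{n} + \frac{7 n}{2}\right)\right)^{2} = \left(4 + n^{2} - \frac{8}{n} - \frac{7 n}{2}\right)^{2}$)
$S{\left(141,-155 \right)} N{\left(5 \right)} = \frac{\left(-16 - 155 \left(8 - -1085 + 2 \left(-155\right)^{2}\right)\right)^{2}}{4 \cdot 24025} \left(-4 + 5 \cdot 5\right) = \frac{1}{4} \cdot \frac{1}{24025} \left(-16 - 155 \left(8 + 1085 + 2 \cdot 24025\right)\right)^{2} \left(-4 + 25\right) = \frac{1}{4} \cdot \frac{1}{24025} \left(-16 - 155 \left(8 + 1085 + 48050\right)\right)^{2} \cdot 21 = \frac{1}{4} \cdot \frac{1}{24025} \left(-16 - 7617165\right)^{2} \cdot 21 = \frac{1}{4} \cdot \frac{1}{24025} \left(-7617181\right)^{2} \cdot 21 = \frac{1}{4} \cdot \frac{1}{24025} \cdot 58021446386761 \cdot 21 = \frac{58021446386761}{96100} \cdot 21 = \frac{1218450374121981}{96100}$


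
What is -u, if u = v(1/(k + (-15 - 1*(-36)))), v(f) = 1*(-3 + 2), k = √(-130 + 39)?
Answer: 1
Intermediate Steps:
k = I*√91 (k = √(-91) = I*√91 ≈ 9.5394*I)
v(f) = -1 (v(f) = 1*(-1) = -1)
u = -1
-u = -1*(-1) = 1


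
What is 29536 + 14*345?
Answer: 34366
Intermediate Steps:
29536 + 14*345 = 29536 + 4830 = 34366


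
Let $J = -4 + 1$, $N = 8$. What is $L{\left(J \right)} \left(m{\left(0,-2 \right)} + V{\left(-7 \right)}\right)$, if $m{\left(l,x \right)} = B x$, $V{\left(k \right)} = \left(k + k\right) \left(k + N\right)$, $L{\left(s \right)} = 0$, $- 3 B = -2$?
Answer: $0$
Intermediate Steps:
$B = \frac{2}{3}$ ($B = \left(- \frac{1}{3}\right) \left(-2\right) = \frac{2}{3} \approx 0.66667$)
$J = -3$
$V{\left(k \right)} = 2 k \left(8 + k\right)$ ($V{\left(k \right)} = \left(k + k\right) \left(k + 8\right) = 2 k \left(8 + k\right)$)
$m{\left(l,x \right)} = \frac{2 x}{3}$
$L{\left(J \right)} \left(m{\left(0,-2 \right)} + V{\left(-7 \right)}\right) = 0 \left(\frac{2}{3} \left(-2\right) + 2 \left(-7\right) \left(8 - 7\right)\right) = 0 \left(- \frac{4}{3} + 2 \left(-7\right) 1\right) = 0 \left(- \frac{4}{3} - 14\right) = 0 \left(- \frac{46}{3}\right) = 0$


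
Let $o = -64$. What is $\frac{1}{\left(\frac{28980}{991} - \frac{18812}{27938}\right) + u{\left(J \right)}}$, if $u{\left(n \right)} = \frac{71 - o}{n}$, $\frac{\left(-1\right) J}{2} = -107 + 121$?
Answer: $\frac{387611812}{9205165007} \approx 0.042108$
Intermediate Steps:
$J = -28$ ($J = - 2 \left(-107 + 121\right) = \left(-2\right) 14 = -28$)
$u{\left(n \right)} = \frac{135}{n}$ ($u{\left(n \right)} = \frac{71 - -64}{n} = \frac{71 + 64}{n} = \frac{135}{n}$)
$\frac{1}{\left(\frac{28980}{991} - \frac{18812}{27938}\right) + u{\left(J \right)}} = \frac{1}{\left(\frac{28980}{991} - \frac{18812}{27938}\right) + \frac{135}{-28}} = \frac{1}{\left(28980 \cdot \frac{1}{991} - \frac{9406}{13969}\right) + 135 \left(- \frac{1}{28}\right)} = \frac{1}{\left(\frac{28980}{991} - \frac{9406}{13969}\right) - \frac{135}{28}} = \frac{1}{\frac{395500274}{13843279} - \frac{135}{28}} = \frac{1}{\frac{9205165007}{387611812}} = \frac{387611812}{9205165007}$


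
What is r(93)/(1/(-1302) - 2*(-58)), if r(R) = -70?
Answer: -91140/151031 ≈ -0.60345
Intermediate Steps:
r(93)/(1/(-1302) - 2*(-58)) = -70/(1/(-1302) - 2*(-58)) = -70/(-1/1302 - 1*(-116)) = -70/(-1/1302 + 116) = -70/151031/1302 = -70*1302/151031 = -91140/151031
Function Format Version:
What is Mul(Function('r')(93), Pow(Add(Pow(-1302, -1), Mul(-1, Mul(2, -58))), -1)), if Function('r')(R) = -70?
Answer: Rational(-91140, 151031) ≈ -0.60345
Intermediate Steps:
Mul(Function('r')(93), Pow(Add(Pow(-1302, -1), Mul(-1, Mul(2, -58))), -1)) = Mul(-70, Pow(Add(Pow(-1302, -1), Mul(-1, Mul(2, -58))), -1)) = Mul(-70, Pow(Add(Rational(-1, 1302), Mul(-1, -116)), -1)) = Mul(-70, Pow(Add(Rational(-1, 1302), 116), -1)) = Mul(-70, Pow(Rational(151031, 1302), -1)) = Mul(-70, Rational(1302, 151031)) = Rational(-91140, 151031)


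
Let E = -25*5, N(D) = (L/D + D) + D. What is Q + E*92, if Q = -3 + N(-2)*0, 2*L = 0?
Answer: -11503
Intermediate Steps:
L = 0 (L = (½)*0 = 0)
N(D) = 2*D (N(D) = (0/D + D) + D = (0 + D) + D = D + D = 2*D)
E = -125
Q = -3 (Q = -3 + (2*(-2))*0 = -3 - 4*0 = -3 + 0 = -3)
Q + E*92 = -3 - 125*92 = -3 - 11500 = -11503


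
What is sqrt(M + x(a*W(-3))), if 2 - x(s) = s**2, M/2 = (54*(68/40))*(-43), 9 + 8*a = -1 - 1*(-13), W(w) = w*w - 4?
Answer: I*sqrt(12634105)/40 ≈ 88.861*I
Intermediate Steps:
W(w) = -4 + w**2 (W(w) = w**2 - 4 = -4 + w**2)
a = 3/8 (a = -9/8 + (-1 - 1*(-13))/8 = -9/8 + (-1 + 13)/8 = -9/8 + (1/8)*12 = -9/8 + 3/2 = 3/8 ≈ 0.37500)
M = -39474/5 (M = 2*((54*(68/40))*(-43)) = 2*((54*(68*(1/40)))*(-43)) = 2*((54*(17/10))*(-43)) = 2*((459/5)*(-43)) = 2*(-19737/5) = -39474/5 ≈ -7894.8)
x(s) = 2 - s**2
sqrt(M + x(a*W(-3))) = sqrt(-39474/5 + (2 - (3*(-4 + (-3)**2)/8)**2)) = sqrt(-39474/5 + (2 - (3*(-4 + 9)/8)**2)) = sqrt(-39474/5 + (2 - ((3/8)*5)**2)) = sqrt(-39474/5 + (2 - (15/8)**2)) = sqrt(-39474/5 + (2 - 1*225/64)) = sqrt(-39474/5 + (2 - 225/64)) = sqrt(-39474/5 - 97/64) = sqrt(-2526821/320) = I*sqrt(12634105)/40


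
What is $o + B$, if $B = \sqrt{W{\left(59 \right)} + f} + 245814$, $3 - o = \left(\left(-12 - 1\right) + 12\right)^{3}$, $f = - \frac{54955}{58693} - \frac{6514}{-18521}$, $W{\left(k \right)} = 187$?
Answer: $245818 + \frac{\sqrt{220284154423202128574}}{1087053053} \approx 2.4583 \cdot 10^{5}$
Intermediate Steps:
$f = - \frac{635495353}{1087053053}$ ($f = \left(-54955\right) \frac{1}{58693} - - \frac{6514}{18521} = - \frac{54955}{58693} + \frac{6514}{18521} = - \frac{635495353}{1087053053} \approx -0.5846$)
$o = 4$ ($o = 3 - \left(\left(-12 - 1\right) + 12\right)^{3} = 3 - \left(-13 + 12\right)^{3} = 3 - \left(-1\right)^{3} = 3 - -1 = 3 + 1 = 4$)
$B = 245814 + \frac{\sqrt{220284154423202128574}}{1087053053}$ ($B = \sqrt{187 - \frac{635495353}{1087053053}} + 245814 = \sqrt{\frac{202643425558}{1087053053}} + 245814 = \frac{\sqrt{220284154423202128574}}{1087053053} + 245814 = 245814 + \frac{\sqrt{220284154423202128574}}{1087053053} \approx 2.4583 \cdot 10^{5}$)
$o + B = 4 + \left(245814 + \frac{\sqrt{220284154423202128574}}{1087053053}\right) = 245818 + \frac{\sqrt{220284154423202128574}}{1087053053}$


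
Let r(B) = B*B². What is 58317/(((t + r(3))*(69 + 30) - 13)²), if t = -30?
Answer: 58317/96100 ≈ 0.60684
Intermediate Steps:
r(B) = B³
58317/(((t + r(3))*(69 + 30) - 13)²) = 58317/(((-30 + 3³)*(69 + 30) - 13)²) = 58317/(((-30 + 27)*99 - 13)²) = 58317/((-3*99 - 13)²) = 58317/((-297 - 13)²) = 58317/((-310)²) = 58317/96100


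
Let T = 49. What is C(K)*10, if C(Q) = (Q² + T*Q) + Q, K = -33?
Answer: -5610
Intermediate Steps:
C(Q) = Q² + 50*Q (C(Q) = (Q² + 49*Q) + Q = Q² + 50*Q)
C(K)*10 = -33*(50 - 33)*10 = -33*17*10 = -561*10 = -5610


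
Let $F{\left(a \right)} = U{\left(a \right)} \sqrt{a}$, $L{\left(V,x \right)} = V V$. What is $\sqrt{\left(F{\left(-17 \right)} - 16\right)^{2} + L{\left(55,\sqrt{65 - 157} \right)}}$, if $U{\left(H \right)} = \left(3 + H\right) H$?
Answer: $\sqrt{-959667 - 7616 i \sqrt{17}} \approx 16.025 - 979.76 i$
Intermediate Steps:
$U{\left(H \right)} = H \left(3 + H\right)$
$L{\left(V,x \right)} = V^{2}$
$F{\left(a \right)} = a^{\frac{3}{2}} \left(3 + a\right)$ ($F{\left(a \right)} = a \left(3 + a\right) \sqrt{a} = a^{\frac{3}{2}} \left(3 + a\right)$)
$\sqrt{\left(F{\left(-17 \right)} - 16\right)^{2} + L{\left(55,\sqrt{65 - 157} \right)}} = \sqrt{\left(\left(-17\right)^{\frac{3}{2}} \left(3 - 17\right) - 16\right)^{2} + 55^{2}} = \sqrt{\left(- 17 i \sqrt{17} \left(-14\right) - 16\right)^{2} + 3025} = \sqrt{\left(238 i \sqrt{17} - 16\right)^{2} + 3025} = \sqrt{\left(-16 + 238 i \sqrt{17}\right)^{2} + 3025} = \sqrt{3025 + \left(-16 + 238 i \sqrt{17}\right)^{2}}$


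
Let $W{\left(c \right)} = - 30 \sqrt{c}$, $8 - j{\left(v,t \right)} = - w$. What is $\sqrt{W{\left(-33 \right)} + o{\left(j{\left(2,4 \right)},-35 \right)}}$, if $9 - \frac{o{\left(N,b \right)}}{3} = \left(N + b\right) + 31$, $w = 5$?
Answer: $3^{\frac{3}{4}} \sqrt{10} \sqrt[4]{11} \sqrt{- i} \approx 9.2827 - 9.2827 i$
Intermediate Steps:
$j{\left(v,t \right)} = 13$ ($j{\left(v,t \right)} = 8 - \left(-1\right) 5 = 8 - -5 = 8 + 5 = 13$)
$o{\left(N,b \right)} = -66 - 3 N - 3 b$ ($o{\left(N,b \right)} = 27 - 3 \left(\left(N + b\right) + 31\right) = 27 - 3 \left(31 + N + b\right) = 27 - \left(93 + 3 N + 3 b\right) = -66 - 3 N - 3 b$)
$\sqrt{W{\left(-33 \right)} + o{\left(j{\left(2,4 \right)},-35 \right)}} = \sqrt{- 30 \sqrt{-33} - 0} = \sqrt{- 30 i \sqrt{33} - 0} = \sqrt{- 30 i \sqrt{33} + 0} = \sqrt{- 30 i \sqrt{33}} = 3^{\frac{3}{4}} \sqrt{10} \sqrt[4]{11} \sqrt{- i}$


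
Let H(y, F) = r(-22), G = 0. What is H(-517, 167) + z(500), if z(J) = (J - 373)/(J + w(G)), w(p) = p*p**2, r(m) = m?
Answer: -10873/500 ≈ -21.746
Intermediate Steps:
H(y, F) = -22
w(p) = p**3
z(J) = (-373 + J)/J (z(J) = (J - 373)/(J + 0**3) = (-373 + J)/(J + 0) = (-373 + J)/J)
H(-517, 167) + z(500) = -22 + (-373 + 500)/500 = -22 + (1/500)*127 = -22 + 127/500 = -10873/500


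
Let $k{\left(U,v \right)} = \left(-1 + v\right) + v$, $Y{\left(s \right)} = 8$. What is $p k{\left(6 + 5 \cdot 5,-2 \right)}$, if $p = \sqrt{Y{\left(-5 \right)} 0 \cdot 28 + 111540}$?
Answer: $- 130 \sqrt{165} \approx -1669.9$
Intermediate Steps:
$p = 26 \sqrt{165}$ ($p = \sqrt{8 \cdot 0 \cdot 28 + 111540} = \sqrt{0 \cdot 28 + 111540} = \sqrt{0 + 111540} = \sqrt{111540} = 26 \sqrt{165} \approx 333.98$)
$k{\left(U,v \right)} = -1 + 2 v$
$p k{\left(6 + 5 \cdot 5,-2 \right)} = 26 \sqrt{165} \left(-1 + 2 \left(-2\right)\right) = 26 \sqrt{165} \left(-1 - 4\right) = 26 \sqrt{165} \left(-5\right) = - 130 \sqrt{165}$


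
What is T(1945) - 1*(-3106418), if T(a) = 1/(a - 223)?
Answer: 5349251797/1722 ≈ 3.1064e+6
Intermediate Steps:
T(a) = 1/(-223 + a)
T(1945) - 1*(-3106418) = 1/(-223 + 1945) - 1*(-3106418) = 1/1722 + 3106418 = 5349251797/1722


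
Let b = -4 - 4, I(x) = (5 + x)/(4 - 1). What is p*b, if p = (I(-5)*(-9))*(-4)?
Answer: 0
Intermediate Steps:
I(x) = 5/3 + x/3 (I(x) = (5 + x)/3 = (5 + x)*(⅓) = 5/3 + x/3)
b = -8
p = 0 (p = ((5/3 + (⅓)*(-5))*(-9))*(-4) = ((5/3 - 5/3)*(-9))*(-4) = (0*(-9))*(-4) = 0*(-4) = 0)
p*b = 0*(-8) = 0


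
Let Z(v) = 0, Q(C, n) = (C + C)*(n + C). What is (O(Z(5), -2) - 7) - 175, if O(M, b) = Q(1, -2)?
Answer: -184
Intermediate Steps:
Q(C, n) = 2*C*(C + n) (Q(C, n) = (2*C)*(C + n) = 2*C*(C + n))
O(M, b) = -2 (O(M, b) = 2*1*(1 - 2) = 2*1*(-1) = -2)
(O(Z(5), -2) - 7) - 175 = (-2 - 7) - 175 = -9 - 175 = -184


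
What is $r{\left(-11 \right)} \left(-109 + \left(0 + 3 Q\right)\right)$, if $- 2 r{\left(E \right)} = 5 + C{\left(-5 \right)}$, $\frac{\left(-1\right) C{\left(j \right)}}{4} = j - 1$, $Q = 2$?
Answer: $\frac{2987}{2} \approx 1493.5$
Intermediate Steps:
$C{\left(j \right)} = 4 - 4 j$ ($C{\left(j \right)} = - 4 \left(j - 1\right) = - 4 \left(-1 + j\right) = 4 - 4 j$)
$r{\left(E \right)} = - \frac{29}{2}$ ($r{\left(E \right)} = - \frac{5 + \left(4 - -20\right)}{2} = - \frac{5 + \left(4 + 20\right)}{2} = - \frac{5 + 24}{2} = \left(- \frac{1}{2}\right) 29 = - \frac{29}{2}$)
$r{\left(-11 \right)} \left(-109 + \left(0 + 3 Q\right)\right) = - \frac{29 \left(-109 + \left(0 + 3 \cdot 2\right)\right)}{2} = - \frac{29 \left(-109 + \left(0 + 6\right)\right)}{2} = - \frac{29 \left(-109 + 6\right)}{2} = \left(- \frac{29}{2}\right) \left(-103\right) = \frac{2987}{2}$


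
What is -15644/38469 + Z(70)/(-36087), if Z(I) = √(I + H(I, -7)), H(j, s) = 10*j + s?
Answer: -15644/38469 - √763/36087 ≈ -0.40743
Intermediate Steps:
H(j, s) = s + 10*j
Z(I) = √(-7 + 11*I) (Z(I) = √(I + (-7 + 10*I)) = √(-7 + 11*I))
-15644/38469 + Z(70)/(-36087) = -15644/38469 + √(-7 + 11*70)/(-36087) = -15644*1/38469 + √(-7 + 770)*(-1/36087) = -15644/38469 + √763*(-1/36087) = -15644/38469 - √763/36087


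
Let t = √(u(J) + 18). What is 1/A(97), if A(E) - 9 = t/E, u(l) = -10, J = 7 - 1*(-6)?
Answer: 84681/762121 - 194*√2/762121 ≈ 0.11075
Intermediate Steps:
J = 13 (J = 7 + 6 = 13)
t = 2*√2 (t = √(-10 + 18) = √8 = 2*√2 ≈ 2.8284)
A(E) = 9 + 2*√2/E (A(E) = 9 + (2*√2)/E = 9 + 2*√2/E)
1/A(97) = 1/(9 + 2*√2/97)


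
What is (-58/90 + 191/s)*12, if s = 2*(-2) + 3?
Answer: -34496/15 ≈ -2299.7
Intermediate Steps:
s = -1 (s = -4 + 3 = -1)
(-58/90 + 191/s)*12 = (-58/90 + 191/(-1))*12 = (-58*1/90 + 191*(-1))*12 = (-29/45 - 191)*12 = -8624/45*12 = -34496/15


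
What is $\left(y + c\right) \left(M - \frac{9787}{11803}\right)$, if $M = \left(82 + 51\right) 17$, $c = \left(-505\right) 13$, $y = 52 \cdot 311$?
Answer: $\frac{256283979172}{11803} \approx 2.1713 \cdot 10^{7}$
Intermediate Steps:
$y = 16172$
$c = -6565$
$M = 2261$ ($M = 133 \cdot 17 = 2261$)
$\left(y + c\right) \left(M - \frac{9787}{11803}\right) = \left(16172 - 6565\right) \left(2261 - \frac{9787}{11803}\right) = 9607 \left(2261 - \frac{9787}{11803}\right) = 9607 \cdot \frac{26676796}{11803} = \frac{256283979172}{11803}$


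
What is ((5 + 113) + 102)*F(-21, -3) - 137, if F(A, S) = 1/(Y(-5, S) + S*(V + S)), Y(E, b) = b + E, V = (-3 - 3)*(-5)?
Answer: -12413/89 ≈ -139.47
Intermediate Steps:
V = 30 (V = -6*(-5) = 30)
Y(E, b) = E + b
F(A, S) = 1/(-5 + S + S*(30 + S)) (F(A, S) = 1/((-5 + S) + S*(30 + S)) = 1/(-5 + S + S*(30 + S)))
((5 + 113) + 102)*F(-21, -3) - 137 = ((5 + 113) + 102)/(-5 + (-3)² + 31*(-3)) - 137 = (118 + 102)/(-5 + 9 - 93) - 137 = 220/(-89) - 137 = 220*(-1/89) - 137 = -220/89 - 137 = -12413/89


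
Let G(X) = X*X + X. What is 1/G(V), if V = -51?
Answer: 1/2550 ≈ 0.00039216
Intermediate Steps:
G(X) = X + X**2 (G(X) = X**2 + X = X + X**2)
1/G(V) = 1/(-51*(1 - 51)) = 1/(-51*(-50)) = 1/2550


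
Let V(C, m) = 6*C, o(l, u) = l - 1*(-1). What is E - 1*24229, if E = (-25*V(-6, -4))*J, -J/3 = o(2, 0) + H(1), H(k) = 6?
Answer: -48529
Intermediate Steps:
o(l, u) = 1 + l (o(l, u) = l + 1 = 1 + l)
J = -27 (J = -3*((1 + 2) + 6) = -3*(3 + 6) = -3*9 = -27)
E = -24300 (E = -150*(-6)*(-27) = -25*(-36)*(-27) = 900*(-27) = -24300)
E - 1*24229 = -24300 - 1*24229 = -24300 - 24229 = -48529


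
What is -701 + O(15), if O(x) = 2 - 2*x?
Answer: -729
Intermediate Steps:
-701 + O(15) = -701 + (2 - 2*15) = -701 + (2 - 30) = -701 - 28 = -729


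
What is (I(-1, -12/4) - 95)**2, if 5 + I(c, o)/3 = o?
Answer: 14161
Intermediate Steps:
I(c, o) = -15 + 3*o
(I(-1, -12/4) - 95)**2 = ((-15 + 3*(-12/4)) - 95)**2 = ((-15 + 3*(-12*1/4)) - 95)**2 = ((-15 + 3*(-3)) - 95)**2 = ((-15 - 9) - 95)**2 = (-24 - 95)**2 = (-119)**2 = 14161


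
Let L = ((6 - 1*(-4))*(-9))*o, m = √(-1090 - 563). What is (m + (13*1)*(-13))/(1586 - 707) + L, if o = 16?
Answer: -1265929/879 + I*√1653/879 ≈ -1440.2 + 0.046254*I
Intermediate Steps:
m = I*√1653 (m = √(-1653) = I*√1653 ≈ 40.657*I)
L = -1440 (L = ((6 - 1*(-4))*(-9))*16 = ((6 + 4)*(-9))*16 = (10*(-9))*16 = -90*16 = -1440)
(m + (13*1)*(-13))/(1586 - 707) + L = (I*√1653 + (13*1)*(-13))/(1586 - 707) - 1440 = (I*√1653 + 13*(-13))/879 - 1440 = (I*√1653 - 169)*(1/879) - 1440 = (-169 + I*√1653)*(1/879) - 1440 = (-169/879 + I*√1653/879) - 1440 = -1265929/879 + I*√1653/879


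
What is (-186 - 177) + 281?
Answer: -82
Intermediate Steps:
(-186 - 177) + 281 = -363 + 281 = -82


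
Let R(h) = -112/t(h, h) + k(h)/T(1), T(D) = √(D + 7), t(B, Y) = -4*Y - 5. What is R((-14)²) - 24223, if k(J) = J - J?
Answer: -19111835/789 ≈ -24223.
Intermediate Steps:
t(B, Y) = -5 - 4*Y
k(J) = 0
T(D) = √(7 + D)
R(h) = -112/(-5 - 4*h) (R(h) = -112/(-5 - 4*h) + 0/(√(7 + 1)) = -112/(-5 - 4*h) + 0/(√8) = -112/(-5 - 4*h) + 0/((2*√2)) = -112/(-5 - 4*h) + 0*(√2/4) = -112/(-5 - 4*h) + 0 = -112/(-5 - 4*h))
R((-14)²) - 24223 = 112/(5 + 4*(-14)²) - 24223 = 112/(5 + 4*196) - 24223 = 112/(5 + 784) - 24223 = 112/789 - 24223 = -19111835/789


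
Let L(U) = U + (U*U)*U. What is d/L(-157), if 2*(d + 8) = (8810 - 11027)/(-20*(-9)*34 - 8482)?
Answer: 1423/731284648 ≈ 1.9459e-6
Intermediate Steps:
L(U) = U + U³ (L(U) = U + U²*U = U + U³)
d = -35575/4724 (d = -8 + ((8810 - 11027)/(-20*(-9)*34 - 8482))/2 = -8 + (-2217/(180*34 - 8482))/2 = -8 + (-2217/(6120 - 8482))/2 = -8 + (-2217/(-2362))/2 = -8 + (-2217*(-1/2362))/2 = -8 + (½)*(2217/2362) = -8 + 2217/4724 = -35575/4724 ≈ -7.5307)
d/L(-157) = -35575/(4724*(-157 + (-157)³)) = -35575/(4724*(-157 - 3869893)) = -35575/4724/(-3870050) = -35575/4724*(-1/3870050) = 1423/731284648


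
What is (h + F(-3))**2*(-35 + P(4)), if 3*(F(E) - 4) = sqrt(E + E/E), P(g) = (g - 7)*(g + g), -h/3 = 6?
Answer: -103958/9 + 1652*I*sqrt(2)/3 ≈ -11551.0 + 778.76*I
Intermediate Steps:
h = -18 (h = -3*6 = -18)
P(g) = 2*g*(-7 + g) (P(g) = (-7 + g)*(2*g) = 2*g*(-7 + g))
F(E) = 4 + sqrt(1 + E)/3 (F(E) = 4 + sqrt(E + E/E)/3 = 4 + sqrt(E + 1)/3 = 4 + sqrt(1 + E)/3)
(h + F(-3))**2*(-35 + P(4)) = (-18 + (4 + sqrt(1 - 3)/3))**2*(-35 + 2*4*(-7 + 4)) = (-18 + (4 + sqrt(-2)/3))**2*(-35 + 2*4*(-3)) = (-18 + (4 + (I*sqrt(2))/3))**2*(-35 - 24) = (-18 + (4 + I*sqrt(2)/3))**2*(-59) = (-14 + I*sqrt(2)/3)**2*(-59) = -59*(-14 + I*sqrt(2)/3)**2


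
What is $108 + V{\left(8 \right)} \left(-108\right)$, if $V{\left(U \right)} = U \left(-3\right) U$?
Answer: $20844$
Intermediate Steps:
$V{\left(U \right)} = - 3 U^{2}$ ($V{\left(U \right)} = - 3 U U = - 3 U^{2}$)
$108 + V{\left(8 \right)} \left(-108\right) = 108 + - 3 \cdot 8^{2} \left(-108\right) = 108 + \left(-3\right) 64 \left(-108\right) = 108 - -20736 = 108 + 20736 = 20844$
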